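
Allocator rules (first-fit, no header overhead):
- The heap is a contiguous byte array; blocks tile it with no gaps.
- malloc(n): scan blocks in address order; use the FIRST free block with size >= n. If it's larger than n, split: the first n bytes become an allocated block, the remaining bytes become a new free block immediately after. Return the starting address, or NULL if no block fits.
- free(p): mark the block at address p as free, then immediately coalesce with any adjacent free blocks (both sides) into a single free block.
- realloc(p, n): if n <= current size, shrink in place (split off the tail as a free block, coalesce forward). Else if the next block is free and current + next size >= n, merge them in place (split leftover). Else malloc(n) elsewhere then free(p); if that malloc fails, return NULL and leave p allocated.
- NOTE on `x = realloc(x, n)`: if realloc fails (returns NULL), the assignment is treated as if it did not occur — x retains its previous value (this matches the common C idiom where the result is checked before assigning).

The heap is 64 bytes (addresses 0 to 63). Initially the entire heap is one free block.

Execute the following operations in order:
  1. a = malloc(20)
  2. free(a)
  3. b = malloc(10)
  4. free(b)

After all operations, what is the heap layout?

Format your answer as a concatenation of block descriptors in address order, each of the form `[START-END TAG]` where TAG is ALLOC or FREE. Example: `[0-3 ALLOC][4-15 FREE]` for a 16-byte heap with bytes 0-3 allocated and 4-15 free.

Answer: [0-63 FREE]

Derivation:
Op 1: a = malloc(20) -> a = 0; heap: [0-19 ALLOC][20-63 FREE]
Op 2: free(a) -> (freed a); heap: [0-63 FREE]
Op 3: b = malloc(10) -> b = 0; heap: [0-9 ALLOC][10-63 FREE]
Op 4: free(b) -> (freed b); heap: [0-63 FREE]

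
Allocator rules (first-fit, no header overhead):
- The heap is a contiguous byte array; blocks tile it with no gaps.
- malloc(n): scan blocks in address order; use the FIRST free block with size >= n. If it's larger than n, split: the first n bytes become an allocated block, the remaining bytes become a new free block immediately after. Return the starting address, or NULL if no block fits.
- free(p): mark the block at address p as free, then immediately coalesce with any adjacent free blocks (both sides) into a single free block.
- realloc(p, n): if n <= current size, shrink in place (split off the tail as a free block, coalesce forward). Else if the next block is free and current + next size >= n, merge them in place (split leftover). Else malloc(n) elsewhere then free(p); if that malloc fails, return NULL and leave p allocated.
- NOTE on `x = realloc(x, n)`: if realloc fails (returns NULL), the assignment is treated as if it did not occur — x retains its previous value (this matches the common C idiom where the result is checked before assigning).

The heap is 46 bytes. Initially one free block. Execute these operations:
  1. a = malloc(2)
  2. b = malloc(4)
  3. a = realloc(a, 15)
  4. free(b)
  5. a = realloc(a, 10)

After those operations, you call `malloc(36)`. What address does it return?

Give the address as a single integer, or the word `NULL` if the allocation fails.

Op 1: a = malloc(2) -> a = 0; heap: [0-1 ALLOC][2-45 FREE]
Op 2: b = malloc(4) -> b = 2; heap: [0-1 ALLOC][2-5 ALLOC][6-45 FREE]
Op 3: a = realloc(a, 15) -> a = 6; heap: [0-1 FREE][2-5 ALLOC][6-20 ALLOC][21-45 FREE]
Op 4: free(b) -> (freed b); heap: [0-5 FREE][6-20 ALLOC][21-45 FREE]
Op 5: a = realloc(a, 10) -> a = 6; heap: [0-5 FREE][6-15 ALLOC][16-45 FREE]
malloc(36): first-fit scan over [0-5 FREE][6-15 ALLOC][16-45 FREE] -> NULL

Answer: NULL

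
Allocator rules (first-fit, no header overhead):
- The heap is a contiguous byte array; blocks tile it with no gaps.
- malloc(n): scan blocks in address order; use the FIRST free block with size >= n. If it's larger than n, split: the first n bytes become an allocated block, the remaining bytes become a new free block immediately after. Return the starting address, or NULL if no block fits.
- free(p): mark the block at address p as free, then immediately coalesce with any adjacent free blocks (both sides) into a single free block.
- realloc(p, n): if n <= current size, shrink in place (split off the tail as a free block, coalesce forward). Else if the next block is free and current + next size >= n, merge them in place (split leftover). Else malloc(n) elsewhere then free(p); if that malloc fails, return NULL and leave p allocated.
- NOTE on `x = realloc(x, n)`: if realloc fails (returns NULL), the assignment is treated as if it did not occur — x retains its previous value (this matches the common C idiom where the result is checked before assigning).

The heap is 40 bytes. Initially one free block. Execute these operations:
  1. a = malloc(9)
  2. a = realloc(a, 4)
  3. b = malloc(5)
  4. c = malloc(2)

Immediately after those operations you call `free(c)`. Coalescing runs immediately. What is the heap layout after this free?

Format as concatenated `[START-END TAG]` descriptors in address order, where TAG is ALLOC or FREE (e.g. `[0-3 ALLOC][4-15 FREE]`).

Op 1: a = malloc(9) -> a = 0; heap: [0-8 ALLOC][9-39 FREE]
Op 2: a = realloc(a, 4) -> a = 0; heap: [0-3 ALLOC][4-39 FREE]
Op 3: b = malloc(5) -> b = 4; heap: [0-3 ALLOC][4-8 ALLOC][9-39 FREE]
Op 4: c = malloc(2) -> c = 9; heap: [0-3 ALLOC][4-8 ALLOC][9-10 ALLOC][11-39 FREE]
free(c): c = 9 -> block [9-10 ALLOC]; mark free, coalesce with adjacent free neighbors -> [0-3 ALLOC][4-8 ALLOC][9-39 FREE]

Answer: [0-3 ALLOC][4-8 ALLOC][9-39 FREE]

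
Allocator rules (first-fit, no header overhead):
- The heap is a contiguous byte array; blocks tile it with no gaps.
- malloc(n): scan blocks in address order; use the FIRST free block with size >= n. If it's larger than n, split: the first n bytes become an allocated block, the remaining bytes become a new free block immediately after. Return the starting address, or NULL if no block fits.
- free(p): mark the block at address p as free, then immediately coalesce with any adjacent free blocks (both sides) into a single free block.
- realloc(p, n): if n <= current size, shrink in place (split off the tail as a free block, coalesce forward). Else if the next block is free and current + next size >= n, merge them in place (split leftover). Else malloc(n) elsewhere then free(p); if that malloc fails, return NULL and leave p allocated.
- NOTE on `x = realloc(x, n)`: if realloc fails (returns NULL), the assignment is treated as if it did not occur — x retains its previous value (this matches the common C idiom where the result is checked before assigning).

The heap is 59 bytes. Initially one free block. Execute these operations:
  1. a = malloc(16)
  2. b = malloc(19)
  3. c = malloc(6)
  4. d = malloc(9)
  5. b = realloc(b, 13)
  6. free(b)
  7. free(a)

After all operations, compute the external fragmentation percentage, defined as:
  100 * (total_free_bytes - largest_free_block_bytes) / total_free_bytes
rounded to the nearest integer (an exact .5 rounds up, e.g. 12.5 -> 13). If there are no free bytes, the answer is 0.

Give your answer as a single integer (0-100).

Answer: 20

Derivation:
Op 1: a = malloc(16) -> a = 0; heap: [0-15 ALLOC][16-58 FREE]
Op 2: b = malloc(19) -> b = 16; heap: [0-15 ALLOC][16-34 ALLOC][35-58 FREE]
Op 3: c = malloc(6) -> c = 35; heap: [0-15 ALLOC][16-34 ALLOC][35-40 ALLOC][41-58 FREE]
Op 4: d = malloc(9) -> d = 41; heap: [0-15 ALLOC][16-34 ALLOC][35-40 ALLOC][41-49 ALLOC][50-58 FREE]
Op 5: b = realloc(b, 13) -> b = 16; heap: [0-15 ALLOC][16-28 ALLOC][29-34 FREE][35-40 ALLOC][41-49 ALLOC][50-58 FREE]
Op 6: free(b) -> (freed b); heap: [0-15 ALLOC][16-34 FREE][35-40 ALLOC][41-49 ALLOC][50-58 FREE]
Op 7: free(a) -> (freed a); heap: [0-34 FREE][35-40 ALLOC][41-49 ALLOC][50-58 FREE]
Free blocks: [35 9] total_free=44 largest=35 -> 100*(44-35)/44 = 900/44 ≈ 20.455 -> rounds to 20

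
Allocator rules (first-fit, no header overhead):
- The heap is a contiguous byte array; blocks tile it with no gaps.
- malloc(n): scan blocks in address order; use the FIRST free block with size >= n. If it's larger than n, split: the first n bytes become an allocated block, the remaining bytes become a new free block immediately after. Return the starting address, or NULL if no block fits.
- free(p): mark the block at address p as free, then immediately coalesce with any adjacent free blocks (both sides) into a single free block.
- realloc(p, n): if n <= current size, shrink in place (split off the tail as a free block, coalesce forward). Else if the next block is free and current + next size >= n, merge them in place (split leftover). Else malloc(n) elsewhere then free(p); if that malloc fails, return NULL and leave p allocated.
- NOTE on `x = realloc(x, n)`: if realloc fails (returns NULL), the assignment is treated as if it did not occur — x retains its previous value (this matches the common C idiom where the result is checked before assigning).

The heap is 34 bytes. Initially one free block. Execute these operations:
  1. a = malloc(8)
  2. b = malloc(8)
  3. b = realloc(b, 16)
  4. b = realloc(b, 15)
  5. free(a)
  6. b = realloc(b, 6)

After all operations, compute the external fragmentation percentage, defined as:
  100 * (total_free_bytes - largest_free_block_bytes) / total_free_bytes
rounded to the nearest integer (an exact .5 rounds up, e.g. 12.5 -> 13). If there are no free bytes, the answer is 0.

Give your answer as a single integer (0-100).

Answer: 29

Derivation:
Op 1: a = malloc(8) -> a = 0; heap: [0-7 ALLOC][8-33 FREE]
Op 2: b = malloc(8) -> b = 8; heap: [0-7 ALLOC][8-15 ALLOC][16-33 FREE]
Op 3: b = realloc(b, 16) -> b = 8; heap: [0-7 ALLOC][8-23 ALLOC][24-33 FREE]
Op 4: b = realloc(b, 15) -> b = 8; heap: [0-7 ALLOC][8-22 ALLOC][23-33 FREE]
Op 5: free(a) -> (freed a); heap: [0-7 FREE][8-22 ALLOC][23-33 FREE]
Op 6: b = realloc(b, 6) -> b = 8; heap: [0-7 FREE][8-13 ALLOC][14-33 FREE]
Free blocks: [8 20] total_free=28 largest=20 -> 100*(28-20)/28 = 800/28 ≈ 28.571 -> rounds to 29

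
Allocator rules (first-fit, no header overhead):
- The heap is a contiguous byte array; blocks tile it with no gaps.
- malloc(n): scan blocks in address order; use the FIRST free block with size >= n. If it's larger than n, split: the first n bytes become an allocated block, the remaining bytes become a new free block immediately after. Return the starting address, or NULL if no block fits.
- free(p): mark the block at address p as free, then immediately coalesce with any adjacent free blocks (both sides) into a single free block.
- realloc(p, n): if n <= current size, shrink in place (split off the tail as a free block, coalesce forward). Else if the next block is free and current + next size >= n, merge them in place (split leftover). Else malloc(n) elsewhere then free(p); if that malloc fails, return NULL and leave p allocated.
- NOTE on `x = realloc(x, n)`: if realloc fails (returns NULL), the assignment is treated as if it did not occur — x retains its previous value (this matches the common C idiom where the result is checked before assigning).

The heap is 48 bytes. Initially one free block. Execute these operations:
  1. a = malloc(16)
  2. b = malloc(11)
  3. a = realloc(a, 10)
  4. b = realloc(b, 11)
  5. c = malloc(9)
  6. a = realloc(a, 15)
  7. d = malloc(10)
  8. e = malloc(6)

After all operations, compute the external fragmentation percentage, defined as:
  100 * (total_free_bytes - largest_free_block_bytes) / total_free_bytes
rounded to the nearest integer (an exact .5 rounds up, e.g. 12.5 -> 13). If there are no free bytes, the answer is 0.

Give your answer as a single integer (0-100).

Op 1: a = malloc(16) -> a = 0; heap: [0-15 ALLOC][16-47 FREE]
Op 2: b = malloc(11) -> b = 16; heap: [0-15 ALLOC][16-26 ALLOC][27-47 FREE]
Op 3: a = realloc(a, 10) -> a = 0; heap: [0-9 ALLOC][10-15 FREE][16-26 ALLOC][27-47 FREE]
Op 4: b = realloc(b, 11) -> b = 16; heap: [0-9 ALLOC][10-15 FREE][16-26 ALLOC][27-47 FREE]
Op 5: c = malloc(9) -> c = 27; heap: [0-9 ALLOC][10-15 FREE][16-26 ALLOC][27-35 ALLOC][36-47 FREE]
Op 6: a = realloc(a, 15) -> a = 0; heap: [0-14 ALLOC][15-15 FREE][16-26 ALLOC][27-35 ALLOC][36-47 FREE]
Op 7: d = malloc(10) -> d = 36; heap: [0-14 ALLOC][15-15 FREE][16-26 ALLOC][27-35 ALLOC][36-45 ALLOC][46-47 FREE]
Op 8: e = malloc(6) -> e = NULL; heap: [0-14 ALLOC][15-15 FREE][16-26 ALLOC][27-35 ALLOC][36-45 ALLOC][46-47 FREE]
Free blocks: [1 2] total_free=3 largest=2 -> 100*(3-2)/3 = 100/3 ≈ 33.333 -> rounds to 33

Answer: 33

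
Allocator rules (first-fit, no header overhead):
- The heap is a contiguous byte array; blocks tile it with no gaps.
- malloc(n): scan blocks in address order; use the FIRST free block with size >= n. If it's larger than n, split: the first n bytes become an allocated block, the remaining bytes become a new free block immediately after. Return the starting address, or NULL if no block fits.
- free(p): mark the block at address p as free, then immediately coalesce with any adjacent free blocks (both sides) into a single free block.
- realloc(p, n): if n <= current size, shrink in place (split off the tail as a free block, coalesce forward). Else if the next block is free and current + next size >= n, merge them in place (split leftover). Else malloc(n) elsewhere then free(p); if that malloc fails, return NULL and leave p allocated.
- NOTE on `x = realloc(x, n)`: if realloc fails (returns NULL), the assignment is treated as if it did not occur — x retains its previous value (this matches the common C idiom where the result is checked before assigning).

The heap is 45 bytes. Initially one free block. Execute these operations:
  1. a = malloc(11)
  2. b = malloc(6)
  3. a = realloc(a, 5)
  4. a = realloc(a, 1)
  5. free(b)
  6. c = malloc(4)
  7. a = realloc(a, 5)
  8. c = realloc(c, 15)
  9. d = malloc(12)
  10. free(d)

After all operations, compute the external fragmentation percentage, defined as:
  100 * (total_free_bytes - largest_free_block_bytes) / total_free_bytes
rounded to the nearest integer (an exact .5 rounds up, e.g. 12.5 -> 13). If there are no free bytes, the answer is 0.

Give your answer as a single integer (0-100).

Op 1: a = malloc(11) -> a = 0; heap: [0-10 ALLOC][11-44 FREE]
Op 2: b = malloc(6) -> b = 11; heap: [0-10 ALLOC][11-16 ALLOC][17-44 FREE]
Op 3: a = realloc(a, 5) -> a = 0; heap: [0-4 ALLOC][5-10 FREE][11-16 ALLOC][17-44 FREE]
Op 4: a = realloc(a, 1) -> a = 0; heap: [0-0 ALLOC][1-10 FREE][11-16 ALLOC][17-44 FREE]
Op 5: free(b) -> (freed b); heap: [0-0 ALLOC][1-44 FREE]
Op 6: c = malloc(4) -> c = 1; heap: [0-0 ALLOC][1-4 ALLOC][5-44 FREE]
Op 7: a = realloc(a, 5) -> a = 5; heap: [0-0 FREE][1-4 ALLOC][5-9 ALLOC][10-44 FREE]
Op 8: c = realloc(c, 15) -> c = 10; heap: [0-4 FREE][5-9 ALLOC][10-24 ALLOC][25-44 FREE]
Op 9: d = malloc(12) -> d = 25; heap: [0-4 FREE][5-9 ALLOC][10-24 ALLOC][25-36 ALLOC][37-44 FREE]
Op 10: free(d) -> (freed d); heap: [0-4 FREE][5-9 ALLOC][10-24 ALLOC][25-44 FREE]
Free blocks: [5 20] total_free=25 largest=20 -> 100*(25-20)/25 = 500/25 = 20

Answer: 20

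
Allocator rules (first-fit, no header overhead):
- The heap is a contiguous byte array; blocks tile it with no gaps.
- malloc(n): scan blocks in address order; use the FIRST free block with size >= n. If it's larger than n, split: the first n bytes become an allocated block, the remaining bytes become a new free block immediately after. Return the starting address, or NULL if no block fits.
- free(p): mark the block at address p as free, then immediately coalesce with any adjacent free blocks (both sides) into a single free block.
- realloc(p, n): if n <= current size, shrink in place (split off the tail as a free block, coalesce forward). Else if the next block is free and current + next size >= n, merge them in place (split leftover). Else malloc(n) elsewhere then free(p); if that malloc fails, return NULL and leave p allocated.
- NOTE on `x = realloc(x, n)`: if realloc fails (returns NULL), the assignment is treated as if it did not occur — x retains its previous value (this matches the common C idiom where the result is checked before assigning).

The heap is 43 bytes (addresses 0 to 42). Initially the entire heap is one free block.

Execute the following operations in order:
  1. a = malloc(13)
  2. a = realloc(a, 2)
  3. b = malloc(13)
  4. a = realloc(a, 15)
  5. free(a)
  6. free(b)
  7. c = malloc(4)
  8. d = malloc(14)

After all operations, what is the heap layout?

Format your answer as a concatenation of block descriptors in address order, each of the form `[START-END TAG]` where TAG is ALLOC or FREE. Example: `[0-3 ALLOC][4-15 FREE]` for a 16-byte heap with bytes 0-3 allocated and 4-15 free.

Op 1: a = malloc(13) -> a = 0; heap: [0-12 ALLOC][13-42 FREE]
Op 2: a = realloc(a, 2) -> a = 0; heap: [0-1 ALLOC][2-42 FREE]
Op 3: b = malloc(13) -> b = 2; heap: [0-1 ALLOC][2-14 ALLOC][15-42 FREE]
Op 4: a = realloc(a, 15) -> a = 15; heap: [0-1 FREE][2-14 ALLOC][15-29 ALLOC][30-42 FREE]
Op 5: free(a) -> (freed a); heap: [0-1 FREE][2-14 ALLOC][15-42 FREE]
Op 6: free(b) -> (freed b); heap: [0-42 FREE]
Op 7: c = malloc(4) -> c = 0; heap: [0-3 ALLOC][4-42 FREE]
Op 8: d = malloc(14) -> d = 4; heap: [0-3 ALLOC][4-17 ALLOC][18-42 FREE]

Answer: [0-3 ALLOC][4-17 ALLOC][18-42 FREE]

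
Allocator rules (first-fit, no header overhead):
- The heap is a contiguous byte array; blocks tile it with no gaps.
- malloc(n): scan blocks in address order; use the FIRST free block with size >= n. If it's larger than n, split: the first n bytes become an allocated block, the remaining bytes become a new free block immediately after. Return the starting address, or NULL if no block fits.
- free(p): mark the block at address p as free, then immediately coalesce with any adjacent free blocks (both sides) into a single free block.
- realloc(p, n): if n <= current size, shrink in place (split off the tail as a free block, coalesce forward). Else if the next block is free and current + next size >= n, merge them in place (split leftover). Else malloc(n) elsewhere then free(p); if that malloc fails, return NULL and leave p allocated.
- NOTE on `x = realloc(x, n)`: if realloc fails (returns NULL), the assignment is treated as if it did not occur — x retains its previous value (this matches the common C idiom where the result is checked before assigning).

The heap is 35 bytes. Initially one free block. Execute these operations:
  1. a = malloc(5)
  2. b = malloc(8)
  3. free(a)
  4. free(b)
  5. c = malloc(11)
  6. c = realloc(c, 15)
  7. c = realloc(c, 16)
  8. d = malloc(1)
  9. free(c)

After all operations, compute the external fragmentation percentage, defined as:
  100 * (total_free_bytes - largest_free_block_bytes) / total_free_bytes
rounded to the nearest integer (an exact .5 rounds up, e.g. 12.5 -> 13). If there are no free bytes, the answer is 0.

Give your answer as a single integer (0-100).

Op 1: a = malloc(5) -> a = 0; heap: [0-4 ALLOC][5-34 FREE]
Op 2: b = malloc(8) -> b = 5; heap: [0-4 ALLOC][5-12 ALLOC][13-34 FREE]
Op 3: free(a) -> (freed a); heap: [0-4 FREE][5-12 ALLOC][13-34 FREE]
Op 4: free(b) -> (freed b); heap: [0-34 FREE]
Op 5: c = malloc(11) -> c = 0; heap: [0-10 ALLOC][11-34 FREE]
Op 6: c = realloc(c, 15) -> c = 0; heap: [0-14 ALLOC][15-34 FREE]
Op 7: c = realloc(c, 16) -> c = 0; heap: [0-15 ALLOC][16-34 FREE]
Op 8: d = malloc(1) -> d = 16; heap: [0-15 ALLOC][16-16 ALLOC][17-34 FREE]
Op 9: free(c) -> (freed c); heap: [0-15 FREE][16-16 ALLOC][17-34 FREE]
Free blocks: [16 18] total_free=34 largest=18 -> 100*(34-18)/34 = 1600/34 ≈ 47.059 -> rounds to 47

Answer: 47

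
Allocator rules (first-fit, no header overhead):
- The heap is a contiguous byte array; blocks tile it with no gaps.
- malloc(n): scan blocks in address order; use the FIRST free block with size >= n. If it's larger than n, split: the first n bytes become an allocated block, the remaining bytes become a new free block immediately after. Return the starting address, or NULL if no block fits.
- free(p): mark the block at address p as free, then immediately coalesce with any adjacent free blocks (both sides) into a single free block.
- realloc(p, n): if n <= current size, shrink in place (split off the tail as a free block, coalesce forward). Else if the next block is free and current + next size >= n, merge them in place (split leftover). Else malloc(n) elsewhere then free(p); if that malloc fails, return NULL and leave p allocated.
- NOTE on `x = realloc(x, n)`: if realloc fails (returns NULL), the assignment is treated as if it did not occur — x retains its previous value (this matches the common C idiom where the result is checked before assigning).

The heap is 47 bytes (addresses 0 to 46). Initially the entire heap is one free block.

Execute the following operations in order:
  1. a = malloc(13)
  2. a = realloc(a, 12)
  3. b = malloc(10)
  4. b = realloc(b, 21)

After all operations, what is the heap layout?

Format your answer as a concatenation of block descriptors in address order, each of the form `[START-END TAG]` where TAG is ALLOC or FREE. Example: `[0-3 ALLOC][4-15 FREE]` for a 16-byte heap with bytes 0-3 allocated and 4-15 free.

Op 1: a = malloc(13) -> a = 0; heap: [0-12 ALLOC][13-46 FREE]
Op 2: a = realloc(a, 12) -> a = 0; heap: [0-11 ALLOC][12-46 FREE]
Op 3: b = malloc(10) -> b = 12; heap: [0-11 ALLOC][12-21 ALLOC][22-46 FREE]
Op 4: b = realloc(b, 21) -> b = 12; heap: [0-11 ALLOC][12-32 ALLOC][33-46 FREE]

Answer: [0-11 ALLOC][12-32 ALLOC][33-46 FREE]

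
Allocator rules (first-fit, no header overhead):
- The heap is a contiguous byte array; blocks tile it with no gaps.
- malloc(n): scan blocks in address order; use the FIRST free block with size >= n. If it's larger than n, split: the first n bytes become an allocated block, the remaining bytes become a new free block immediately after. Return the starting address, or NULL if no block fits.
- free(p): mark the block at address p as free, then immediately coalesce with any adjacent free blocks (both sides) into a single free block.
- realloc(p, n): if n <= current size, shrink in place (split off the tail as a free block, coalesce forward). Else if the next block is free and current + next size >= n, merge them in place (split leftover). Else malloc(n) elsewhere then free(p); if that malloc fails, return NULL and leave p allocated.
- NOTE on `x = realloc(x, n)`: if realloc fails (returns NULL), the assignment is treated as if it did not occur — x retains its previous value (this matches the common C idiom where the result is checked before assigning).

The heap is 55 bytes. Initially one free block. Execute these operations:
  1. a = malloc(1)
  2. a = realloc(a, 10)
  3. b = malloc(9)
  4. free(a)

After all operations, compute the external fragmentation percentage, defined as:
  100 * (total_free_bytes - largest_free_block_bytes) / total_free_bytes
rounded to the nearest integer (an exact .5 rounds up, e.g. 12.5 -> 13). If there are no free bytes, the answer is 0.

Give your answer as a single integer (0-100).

Answer: 22

Derivation:
Op 1: a = malloc(1) -> a = 0; heap: [0-0 ALLOC][1-54 FREE]
Op 2: a = realloc(a, 10) -> a = 0; heap: [0-9 ALLOC][10-54 FREE]
Op 3: b = malloc(9) -> b = 10; heap: [0-9 ALLOC][10-18 ALLOC][19-54 FREE]
Op 4: free(a) -> (freed a); heap: [0-9 FREE][10-18 ALLOC][19-54 FREE]
Free blocks: [10 36] total_free=46 largest=36 -> 100*(46-36)/46 = 1000/46 ≈ 21.739 -> rounds to 22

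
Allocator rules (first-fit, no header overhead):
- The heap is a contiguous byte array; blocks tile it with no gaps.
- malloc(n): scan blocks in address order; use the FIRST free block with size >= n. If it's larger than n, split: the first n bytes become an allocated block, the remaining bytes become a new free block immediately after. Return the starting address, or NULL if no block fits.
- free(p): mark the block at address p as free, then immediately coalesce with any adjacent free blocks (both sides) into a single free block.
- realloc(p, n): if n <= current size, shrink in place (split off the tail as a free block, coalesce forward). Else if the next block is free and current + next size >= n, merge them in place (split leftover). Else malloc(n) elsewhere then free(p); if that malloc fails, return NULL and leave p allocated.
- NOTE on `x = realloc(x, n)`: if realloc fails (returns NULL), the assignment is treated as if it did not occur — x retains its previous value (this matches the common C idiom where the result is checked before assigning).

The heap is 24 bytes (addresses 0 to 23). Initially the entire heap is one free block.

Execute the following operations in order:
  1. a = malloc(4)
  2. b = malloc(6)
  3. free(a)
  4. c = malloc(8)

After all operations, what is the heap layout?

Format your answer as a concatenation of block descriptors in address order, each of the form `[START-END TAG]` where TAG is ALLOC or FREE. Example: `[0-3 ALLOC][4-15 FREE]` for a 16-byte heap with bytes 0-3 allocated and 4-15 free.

Op 1: a = malloc(4) -> a = 0; heap: [0-3 ALLOC][4-23 FREE]
Op 2: b = malloc(6) -> b = 4; heap: [0-3 ALLOC][4-9 ALLOC][10-23 FREE]
Op 3: free(a) -> (freed a); heap: [0-3 FREE][4-9 ALLOC][10-23 FREE]
Op 4: c = malloc(8) -> c = 10; heap: [0-3 FREE][4-9 ALLOC][10-17 ALLOC][18-23 FREE]

Answer: [0-3 FREE][4-9 ALLOC][10-17 ALLOC][18-23 FREE]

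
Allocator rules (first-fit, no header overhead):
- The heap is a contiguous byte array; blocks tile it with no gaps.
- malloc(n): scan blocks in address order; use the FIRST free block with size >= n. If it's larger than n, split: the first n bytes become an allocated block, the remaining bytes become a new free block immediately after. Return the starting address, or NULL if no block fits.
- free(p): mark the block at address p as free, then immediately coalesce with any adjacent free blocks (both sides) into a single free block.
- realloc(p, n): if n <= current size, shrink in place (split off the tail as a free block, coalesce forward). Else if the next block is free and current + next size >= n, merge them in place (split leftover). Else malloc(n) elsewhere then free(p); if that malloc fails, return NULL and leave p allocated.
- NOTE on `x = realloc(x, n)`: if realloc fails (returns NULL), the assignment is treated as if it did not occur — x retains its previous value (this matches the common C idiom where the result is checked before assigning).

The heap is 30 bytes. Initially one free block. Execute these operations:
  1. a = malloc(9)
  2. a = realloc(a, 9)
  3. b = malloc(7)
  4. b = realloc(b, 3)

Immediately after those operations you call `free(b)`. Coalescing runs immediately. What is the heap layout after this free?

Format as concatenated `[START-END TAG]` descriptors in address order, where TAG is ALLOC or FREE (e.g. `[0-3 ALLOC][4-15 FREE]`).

Op 1: a = malloc(9) -> a = 0; heap: [0-8 ALLOC][9-29 FREE]
Op 2: a = realloc(a, 9) -> a = 0; heap: [0-8 ALLOC][9-29 FREE]
Op 3: b = malloc(7) -> b = 9; heap: [0-8 ALLOC][9-15 ALLOC][16-29 FREE]
Op 4: b = realloc(b, 3) -> b = 9; heap: [0-8 ALLOC][9-11 ALLOC][12-29 FREE]
free(b): b = 9 -> block [9-11 ALLOC]; mark free, coalesce with adjacent free neighbors -> [0-8 ALLOC][9-29 FREE]

Answer: [0-8 ALLOC][9-29 FREE]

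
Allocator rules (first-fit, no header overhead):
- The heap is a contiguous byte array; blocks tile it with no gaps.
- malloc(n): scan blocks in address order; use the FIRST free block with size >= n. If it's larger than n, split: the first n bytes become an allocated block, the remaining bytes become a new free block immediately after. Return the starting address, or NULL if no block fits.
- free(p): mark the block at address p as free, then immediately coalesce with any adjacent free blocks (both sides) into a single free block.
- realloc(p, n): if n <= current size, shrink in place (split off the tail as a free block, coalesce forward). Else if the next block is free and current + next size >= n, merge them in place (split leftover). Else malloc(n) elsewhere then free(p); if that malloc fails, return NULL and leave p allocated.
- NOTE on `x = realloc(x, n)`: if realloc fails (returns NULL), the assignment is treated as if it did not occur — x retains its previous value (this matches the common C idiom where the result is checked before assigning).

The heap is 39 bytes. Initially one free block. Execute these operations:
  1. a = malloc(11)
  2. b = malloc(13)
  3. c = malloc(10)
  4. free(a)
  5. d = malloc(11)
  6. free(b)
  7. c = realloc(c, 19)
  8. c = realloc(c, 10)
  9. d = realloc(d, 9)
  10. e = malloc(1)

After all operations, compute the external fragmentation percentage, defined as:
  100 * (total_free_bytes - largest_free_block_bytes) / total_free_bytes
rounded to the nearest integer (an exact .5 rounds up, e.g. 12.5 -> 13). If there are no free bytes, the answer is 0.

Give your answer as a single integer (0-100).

Op 1: a = malloc(11) -> a = 0; heap: [0-10 ALLOC][11-38 FREE]
Op 2: b = malloc(13) -> b = 11; heap: [0-10 ALLOC][11-23 ALLOC][24-38 FREE]
Op 3: c = malloc(10) -> c = 24; heap: [0-10 ALLOC][11-23 ALLOC][24-33 ALLOC][34-38 FREE]
Op 4: free(a) -> (freed a); heap: [0-10 FREE][11-23 ALLOC][24-33 ALLOC][34-38 FREE]
Op 5: d = malloc(11) -> d = 0; heap: [0-10 ALLOC][11-23 ALLOC][24-33 ALLOC][34-38 FREE]
Op 6: free(b) -> (freed b); heap: [0-10 ALLOC][11-23 FREE][24-33 ALLOC][34-38 FREE]
Op 7: c = realloc(c, 19) -> NULL (c unchanged); heap: [0-10 ALLOC][11-23 FREE][24-33 ALLOC][34-38 FREE]
Op 8: c = realloc(c, 10) -> c = 24; heap: [0-10 ALLOC][11-23 FREE][24-33 ALLOC][34-38 FREE]
Op 9: d = realloc(d, 9) -> d = 0; heap: [0-8 ALLOC][9-23 FREE][24-33 ALLOC][34-38 FREE]
Op 10: e = malloc(1) -> e = 9; heap: [0-8 ALLOC][9-9 ALLOC][10-23 FREE][24-33 ALLOC][34-38 FREE]
Free blocks: [14 5] total_free=19 largest=14 -> 100*(19-14)/19 = 500/19 ≈ 26.316 -> rounds to 26

Answer: 26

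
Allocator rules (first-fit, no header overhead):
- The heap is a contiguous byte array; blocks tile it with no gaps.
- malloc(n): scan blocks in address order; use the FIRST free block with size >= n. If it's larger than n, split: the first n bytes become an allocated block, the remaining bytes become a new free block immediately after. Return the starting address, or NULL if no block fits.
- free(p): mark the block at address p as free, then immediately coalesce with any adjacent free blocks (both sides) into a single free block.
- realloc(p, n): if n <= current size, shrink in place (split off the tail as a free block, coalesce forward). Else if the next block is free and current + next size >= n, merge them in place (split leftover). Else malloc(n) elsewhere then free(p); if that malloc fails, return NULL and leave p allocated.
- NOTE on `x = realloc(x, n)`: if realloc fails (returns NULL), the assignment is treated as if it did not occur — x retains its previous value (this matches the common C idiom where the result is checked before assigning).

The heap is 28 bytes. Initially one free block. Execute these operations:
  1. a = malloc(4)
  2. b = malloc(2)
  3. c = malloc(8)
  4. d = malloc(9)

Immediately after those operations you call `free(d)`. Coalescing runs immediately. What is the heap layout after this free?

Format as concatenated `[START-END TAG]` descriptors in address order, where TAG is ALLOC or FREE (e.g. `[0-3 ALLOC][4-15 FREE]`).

Answer: [0-3 ALLOC][4-5 ALLOC][6-13 ALLOC][14-27 FREE]

Derivation:
Op 1: a = malloc(4) -> a = 0; heap: [0-3 ALLOC][4-27 FREE]
Op 2: b = malloc(2) -> b = 4; heap: [0-3 ALLOC][4-5 ALLOC][6-27 FREE]
Op 3: c = malloc(8) -> c = 6; heap: [0-3 ALLOC][4-5 ALLOC][6-13 ALLOC][14-27 FREE]
Op 4: d = malloc(9) -> d = 14; heap: [0-3 ALLOC][4-5 ALLOC][6-13 ALLOC][14-22 ALLOC][23-27 FREE]
free(d): d = 14 -> block [14-22 ALLOC]; mark free, coalesce with adjacent free neighbors -> [0-3 ALLOC][4-5 ALLOC][6-13 ALLOC][14-27 FREE]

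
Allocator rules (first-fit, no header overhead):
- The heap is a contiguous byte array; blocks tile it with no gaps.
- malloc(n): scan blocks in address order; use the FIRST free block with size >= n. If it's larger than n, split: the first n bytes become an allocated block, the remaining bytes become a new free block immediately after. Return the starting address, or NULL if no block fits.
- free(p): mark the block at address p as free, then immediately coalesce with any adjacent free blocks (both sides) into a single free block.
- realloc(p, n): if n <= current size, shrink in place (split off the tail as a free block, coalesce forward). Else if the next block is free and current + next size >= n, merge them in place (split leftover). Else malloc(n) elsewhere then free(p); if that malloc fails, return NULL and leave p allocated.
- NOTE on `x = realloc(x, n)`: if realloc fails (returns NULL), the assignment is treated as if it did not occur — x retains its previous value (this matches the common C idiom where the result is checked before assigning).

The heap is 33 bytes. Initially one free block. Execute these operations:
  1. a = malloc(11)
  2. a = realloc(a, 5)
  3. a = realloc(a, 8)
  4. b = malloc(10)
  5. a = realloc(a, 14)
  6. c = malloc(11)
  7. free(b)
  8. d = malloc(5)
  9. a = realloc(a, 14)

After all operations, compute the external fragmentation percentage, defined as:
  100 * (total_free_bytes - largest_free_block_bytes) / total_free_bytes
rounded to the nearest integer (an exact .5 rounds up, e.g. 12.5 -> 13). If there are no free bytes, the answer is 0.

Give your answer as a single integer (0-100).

Op 1: a = malloc(11) -> a = 0; heap: [0-10 ALLOC][11-32 FREE]
Op 2: a = realloc(a, 5) -> a = 0; heap: [0-4 ALLOC][5-32 FREE]
Op 3: a = realloc(a, 8) -> a = 0; heap: [0-7 ALLOC][8-32 FREE]
Op 4: b = malloc(10) -> b = 8; heap: [0-7 ALLOC][8-17 ALLOC][18-32 FREE]
Op 5: a = realloc(a, 14) -> a = 18; heap: [0-7 FREE][8-17 ALLOC][18-31 ALLOC][32-32 FREE]
Op 6: c = malloc(11) -> c = NULL; heap: [0-7 FREE][8-17 ALLOC][18-31 ALLOC][32-32 FREE]
Op 7: free(b) -> (freed b); heap: [0-17 FREE][18-31 ALLOC][32-32 FREE]
Op 8: d = malloc(5) -> d = 0; heap: [0-4 ALLOC][5-17 FREE][18-31 ALLOC][32-32 FREE]
Op 9: a = realloc(a, 14) -> a = 18; heap: [0-4 ALLOC][5-17 FREE][18-31 ALLOC][32-32 FREE]
Free blocks: [13 1] total_free=14 largest=13 -> 100*(14-13)/14 = 100/14 ≈ 7.143 -> rounds to 7

Answer: 7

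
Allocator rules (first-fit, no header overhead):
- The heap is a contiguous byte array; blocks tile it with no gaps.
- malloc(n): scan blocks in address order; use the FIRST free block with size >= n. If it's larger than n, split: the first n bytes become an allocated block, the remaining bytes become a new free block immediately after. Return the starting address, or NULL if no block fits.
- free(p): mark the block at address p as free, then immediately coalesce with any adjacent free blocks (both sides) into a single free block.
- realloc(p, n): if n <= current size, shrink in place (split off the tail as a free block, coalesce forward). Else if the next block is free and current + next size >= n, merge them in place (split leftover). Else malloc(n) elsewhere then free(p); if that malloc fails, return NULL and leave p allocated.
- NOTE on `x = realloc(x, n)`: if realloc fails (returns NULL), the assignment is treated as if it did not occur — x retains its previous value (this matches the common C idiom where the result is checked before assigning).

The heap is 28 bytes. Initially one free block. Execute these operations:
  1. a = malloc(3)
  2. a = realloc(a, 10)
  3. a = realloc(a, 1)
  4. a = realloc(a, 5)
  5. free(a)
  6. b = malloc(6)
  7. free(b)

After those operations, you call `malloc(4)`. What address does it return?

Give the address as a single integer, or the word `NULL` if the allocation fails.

Answer: 0

Derivation:
Op 1: a = malloc(3) -> a = 0; heap: [0-2 ALLOC][3-27 FREE]
Op 2: a = realloc(a, 10) -> a = 0; heap: [0-9 ALLOC][10-27 FREE]
Op 3: a = realloc(a, 1) -> a = 0; heap: [0-0 ALLOC][1-27 FREE]
Op 4: a = realloc(a, 5) -> a = 0; heap: [0-4 ALLOC][5-27 FREE]
Op 5: free(a) -> (freed a); heap: [0-27 FREE]
Op 6: b = malloc(6) -> b = 0; heap: [0-5 ALLOC][6-27 FREE]
Op 7: free(b) -> (freed b); heap: [0-27 FREE]
malloc(4): first-fit scan over [0-27 FREE] -> 0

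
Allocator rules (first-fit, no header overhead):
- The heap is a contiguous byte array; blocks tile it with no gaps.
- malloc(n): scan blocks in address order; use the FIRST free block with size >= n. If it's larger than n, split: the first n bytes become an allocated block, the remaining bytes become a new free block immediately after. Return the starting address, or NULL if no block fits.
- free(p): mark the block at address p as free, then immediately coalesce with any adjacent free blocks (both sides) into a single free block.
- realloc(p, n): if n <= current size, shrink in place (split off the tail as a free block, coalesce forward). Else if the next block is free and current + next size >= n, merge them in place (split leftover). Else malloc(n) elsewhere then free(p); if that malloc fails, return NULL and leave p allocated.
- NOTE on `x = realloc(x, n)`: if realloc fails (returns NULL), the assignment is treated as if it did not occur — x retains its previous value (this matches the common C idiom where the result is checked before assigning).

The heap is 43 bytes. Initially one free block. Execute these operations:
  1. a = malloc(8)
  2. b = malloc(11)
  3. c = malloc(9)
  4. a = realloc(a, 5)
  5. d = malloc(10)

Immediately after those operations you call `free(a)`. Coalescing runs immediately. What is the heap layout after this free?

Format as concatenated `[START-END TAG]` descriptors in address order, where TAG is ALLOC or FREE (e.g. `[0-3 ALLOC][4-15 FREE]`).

Op 1: a = malloc(8) -> a = 0; heap: [0-7 ALLOC][8-42 FREE]
Op 2: b = malloc(11) -> b = 8; heap: [0-7 ALLOC][8-18 ALLOC][19-42 FREE]
Op 3: c = malloc(9) -> c = 19; heap: [0-7 ALLOC][8-18 ALLOC][19-27 ALLOC][28-42 FREE]
Op 4: a = realloc(a, 5) -> a = 0; heap: [0-4 ALLOC][5-7 FREE][8-18 ALLOC][19-27 ALLOC][28-42 FREE]
Op 5: d = malloc(10) -> d = 28; heap: [0-4 ALLOC][5-7 FREE][8-18 ALLOC][19-27 ALLOC][28-37 ALLOC][38-42 FREE]
free(a): a = 0 -> block [0-4 ALLOC]; mark free, coalesce with adjacent free neighbors -> [0-7 FREE][8-18 ALLOC][19-27 ALLOC][28-37 ALLOC][38-42 FREE]

Answer: [0-7 FREE][8-18 ALLOC][19-27 ALLOC][28-37 ALLOC][38-42 FREE]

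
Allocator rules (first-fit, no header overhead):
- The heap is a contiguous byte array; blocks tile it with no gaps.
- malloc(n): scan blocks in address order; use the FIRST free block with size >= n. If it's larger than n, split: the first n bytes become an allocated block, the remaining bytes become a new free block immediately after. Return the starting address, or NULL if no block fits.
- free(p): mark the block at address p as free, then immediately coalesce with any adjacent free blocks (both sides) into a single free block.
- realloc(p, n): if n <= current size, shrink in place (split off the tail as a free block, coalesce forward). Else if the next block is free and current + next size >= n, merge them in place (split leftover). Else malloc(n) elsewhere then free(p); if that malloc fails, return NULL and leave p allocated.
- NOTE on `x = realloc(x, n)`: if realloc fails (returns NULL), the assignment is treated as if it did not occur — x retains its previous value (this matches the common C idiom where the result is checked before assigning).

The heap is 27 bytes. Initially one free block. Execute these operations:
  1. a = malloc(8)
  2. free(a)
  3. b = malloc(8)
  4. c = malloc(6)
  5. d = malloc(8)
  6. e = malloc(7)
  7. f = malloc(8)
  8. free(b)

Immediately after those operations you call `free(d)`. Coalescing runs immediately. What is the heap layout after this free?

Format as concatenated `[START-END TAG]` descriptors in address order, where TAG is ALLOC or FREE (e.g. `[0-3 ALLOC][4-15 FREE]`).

Answer: [0-7 FREE][8-13 ALLOC][14-26 FREE]

Derivation:
Op 1: a = malloc(8) -> a = 0; heap: [0-7 ALLOC][8-26 FREE]
Op 2: free(a) -> (freed a); heap: [0-26 FREE]
Op 3: b = malloc(8) -> b = 0; heap: [0-7 ALLOC][8-26 FREE]
Op 4: c = malloc(6) -> c = 8; heap: [0-7 ALLOC][8-13 ALLOC][14-26 FREE]
Op 5: d = malloc(8) -> d = 14; heap: [0-7 ALLOC][8-13 ALLOC][14-21 ALLOC][22-26 FREE]
Op 6: e = malloc(7) -> e = NULL; heap: [0-7 ALLOC][8-13 ALLOC][14-21 ALLOC][22-26 FREE]
Op 7: f = malloc(8) -> f = NULL; heap: [0-7 ALLOC][8-13 ALLOC][14-21 ALLOC][22-26 FREE]
Op 8: free(b) -> (freed b); heap: [0-7 FREE][8-13 ALLOC][14-21 ALLOC][22-26 FREE]
free(d): d = 14 -> block [14-21 ALLOC]; mark free, coalesce with adjacent free neighbors -> [0-7 FREE][8-13 ALLOC][14-26 FREE]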